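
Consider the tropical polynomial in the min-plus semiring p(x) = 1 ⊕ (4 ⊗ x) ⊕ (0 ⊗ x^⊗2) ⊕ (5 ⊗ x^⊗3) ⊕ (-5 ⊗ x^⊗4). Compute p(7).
p(7) = 1

A tropical monomial a ⊗ x^⊗i evaluates to a + i · x. Evaluating each term at x = 7:
  Term 0 contributes 1 + 0 · 7 = 1
  Term 1 contributes 4 + 1 · 7 = 11
  Term 2 contributes 0 + 2 · 7 = 14
  Term 3 contributes 5 + 3 · 7 = 26
  Term 4 contributes -5 + 4 · 7 = 23
p(7) = ⊕ of these = min[1, 11, 14, 26, 23] = 1.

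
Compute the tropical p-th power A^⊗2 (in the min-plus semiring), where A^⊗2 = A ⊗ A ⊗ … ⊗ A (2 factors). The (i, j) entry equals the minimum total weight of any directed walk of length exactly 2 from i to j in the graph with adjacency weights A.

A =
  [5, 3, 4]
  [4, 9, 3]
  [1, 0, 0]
A^⊗2 =
  [5, 4, 4]
  [4, 3, 3]
  [1, 0, 0]

Each entry (A^⊗2)_ij equals the minimum over all length-2 walks i = v_0 → v_1 → … → v_2 = j of Σ_t A[v_t][v_{t+1}]. For example, for (i, j) = (0, 2) we minimise over 3 possible intermediate vertex sequences; the minimum is 4, attained along the walk 0 → 2 → 2.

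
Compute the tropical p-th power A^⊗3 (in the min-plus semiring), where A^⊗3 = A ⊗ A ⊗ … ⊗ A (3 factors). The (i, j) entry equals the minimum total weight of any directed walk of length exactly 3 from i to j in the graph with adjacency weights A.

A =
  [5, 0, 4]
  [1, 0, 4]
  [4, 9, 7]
A^⊗3 =
  [1, 0, 4]
  [1, 0, 4]
  [5, 4, 8]

Each entry (A^⊗3)_ij equals the minimum over all length-3 walks i = v_0 → v_1 → … → v_3 = j of Σ_t A[v_t][v_{t+1}]. For example, for (i, j) = (0, 2) we minimise over 9 possible intermediate vertex sequences; the minimum is 4, attained along the walk 0 → 1 → 1 → 2.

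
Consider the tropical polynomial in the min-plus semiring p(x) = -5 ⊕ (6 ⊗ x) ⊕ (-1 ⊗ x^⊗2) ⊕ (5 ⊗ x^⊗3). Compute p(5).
p(5) = -5

A tropical monomial a ⊗ x^⊗i evaluates to a + i · x. Evaluating each term at x = 5:
  Term 0 contributes -5 + 0 · 5 = -5
  Term 1 contributes 6 + 1 · 5 = 11
  Term 2 contributes -1 + 2 · 5 = 9
  Term 3 contributes 5 + 3 · 5 = 20
p(5) = ⊕ of these = min[-5, 11, 9, 20] = -5.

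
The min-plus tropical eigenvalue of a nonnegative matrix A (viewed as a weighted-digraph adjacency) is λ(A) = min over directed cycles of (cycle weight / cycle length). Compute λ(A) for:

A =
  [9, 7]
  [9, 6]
λ(A) = 6

Enumerate directed cycles and compute their means (weight / length). Sample:
  cycle 0 → 0: weight = 9, length = 1, mean = 9/1 ≈ 9.000
  cycle 1 → 1: weight = 6, length = 1, mean = 6/1 ≈ 6.000
  cycle 0 → 1 → 0: weight = 16, length = 2, mean = 16/2 ≈ 8.000
  cycle 1 → 0 → 1: weight = 16, length = 2, mean = 16/2 ≈ 8.000
Minimum mean = 6.000, attained e.g. along the cycle 1 → 1 with weight 6 and length 1. So λ(A) = 6/1 = 6.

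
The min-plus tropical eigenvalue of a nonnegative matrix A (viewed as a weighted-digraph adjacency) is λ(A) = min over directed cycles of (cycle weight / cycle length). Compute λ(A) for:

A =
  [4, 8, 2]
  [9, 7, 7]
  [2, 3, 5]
λ(A) = 2

Enumerate directed cycles and compute their means (weight / length). Sample:
  cycle 0 → 0: weight = 4, length = 1, mean = 4/1 ≈ 4.000
  cycle 1 → 1: weight = 7, length = 1, mean = 7/1 ≈ 7.000
  cycle 2 → 2: weight = 5, length = 1, mean = 5/1 ≈ 5.000
  cycle 0 → 1 → 0: weight = 17, length = 2, mean = 17/2 ≈ 8.500
  cycle 0 → 2 → 0: weight = 4, length = 2, mean = 4/2 ≈ 2.000
  cycle 1 → 0 → 1: weight = 17, length = 2, mean = 17/2 ≈ 8.500
Minimum mean = 2.000, attained e.g. along the cycle 0 → 2 → 0 with weight 4 and length 2. So λ(A) = 4/2 = 2.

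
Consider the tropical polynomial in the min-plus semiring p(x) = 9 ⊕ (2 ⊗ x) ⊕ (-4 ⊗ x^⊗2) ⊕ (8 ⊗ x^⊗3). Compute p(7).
p(7) = 9

A tropical monomial a ⊗ x^⊗i evaluates to a + i · x. Evaluating each term at x = 7:
  Term 0 contributes 9 + 0 · 7 = 9
  Term 1 contributes 2 + 1 · 7 = 9
  Term 2 contributes -4 + 2 · 7 = 10
  Term 3 contributes 8 + 3 · 7 = 29
p(7) = ⊕ of these = min[9, 9, 10, 29] = 9.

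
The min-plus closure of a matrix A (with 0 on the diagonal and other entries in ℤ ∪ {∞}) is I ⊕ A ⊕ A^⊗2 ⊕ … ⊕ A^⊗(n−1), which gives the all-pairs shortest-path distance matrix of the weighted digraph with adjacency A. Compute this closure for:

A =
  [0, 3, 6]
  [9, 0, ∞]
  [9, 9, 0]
Closure =
  [0, 3, 6]
  [9, 0, 15]
  [9, 9, 0]

This is the Floyd-Warshall all-pairs shortest-path computation. For each intermediate vertex k = 0, 1, …, 2, update dist[i][j] ← min(dist[i][j], dist[i][k] + dist[k][j]). The final matrix gives, for each (i, j), the minimum total weight of any directed path from i to j (possibly empty when i = j).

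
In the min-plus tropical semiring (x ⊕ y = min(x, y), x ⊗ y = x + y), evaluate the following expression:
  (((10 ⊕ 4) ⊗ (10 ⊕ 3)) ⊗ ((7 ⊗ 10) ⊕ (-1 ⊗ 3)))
(((10 ⊕ 4) ⊗ (10 ⊕ 3)) ⊗ ((7 ⊗ 10) ⊕ (-1 ⊗ 3))) = 9

Expand innermost to outermost. Recall ⊕ takes the minimum of its arguments and ⊗ takes their sum. Working out the expression (((10 ⊕ 4) ⊗ (10 ⊕ 3)) ⊗ ((7 ⊗ 10) ⊕ (-1 ⊗ 3))) gives 9.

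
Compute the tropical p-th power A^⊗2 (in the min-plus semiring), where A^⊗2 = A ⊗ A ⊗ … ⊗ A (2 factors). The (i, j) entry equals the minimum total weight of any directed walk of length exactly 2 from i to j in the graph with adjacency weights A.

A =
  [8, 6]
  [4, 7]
A^⊗2 =
  [10, 13]
  [11, 10]

Each entry (A^⊗2)_ij equals the minimum over all length-2 walks i = v_0 → v_1 → … → v_2 = j of Σ_t A[v_t][v_{t+1}]. For example, for (i, j) = (0, 1) we minimise over 2 possible intermediate vertex sequences; the minimum is 13, attained along the walk 0 → 1 → 1.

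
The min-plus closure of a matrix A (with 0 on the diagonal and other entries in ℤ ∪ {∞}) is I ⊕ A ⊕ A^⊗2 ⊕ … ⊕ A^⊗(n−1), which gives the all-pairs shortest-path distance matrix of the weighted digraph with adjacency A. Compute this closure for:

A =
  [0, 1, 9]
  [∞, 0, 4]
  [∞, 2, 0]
Closure =
  [0, 1, 5]
  [∞, 0, 4]
  [∞, 2, 0]

This is the Floyd-Warshall all-pairs shortest-path computation. For each intermediate vertex k = 0, 1, …, 2, update dist[i][j] ← min(dist[i][j], dist[i][k] + dist[k][j]). The final matrix gives, for each (i, j), the minimum total weight of any directed path from i to j (possibly empty when i = j).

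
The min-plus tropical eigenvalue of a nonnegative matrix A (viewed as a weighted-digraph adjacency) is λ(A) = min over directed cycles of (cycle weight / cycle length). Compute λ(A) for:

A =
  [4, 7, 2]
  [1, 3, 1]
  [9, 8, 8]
λ(A) = 3

Enumerate directed cycles and compute their means (weight / length). Sample:
  cycle 0 → 0: weight = 4, length = 1, mean = 4/1 ≈ 4.000
  cycle 1 → 1: weight = 3, length = 1, mean = 3/1 ≈ 3.000
  cycle 2 → 2: weight = 8, length = 1, mean = 8/1 ≈ 8.000
  cycle 0 → 1 → 0: weight = 8, length = 2, mean = 8/2 ≈ 4.000
  cycle 0 → 2 → 0: weight = 11, length = 2, mean = 11/2 ≈ 5.500
  cycle 1 → 0 → 1: weight = 8, length = 2, mean = 8/2 ≈ 4.000
Minimum mean = 3.000, attained e.g. along the cycle 1 → 1 with weight 3 and length 1. So λ(A) = 3/1 = 3.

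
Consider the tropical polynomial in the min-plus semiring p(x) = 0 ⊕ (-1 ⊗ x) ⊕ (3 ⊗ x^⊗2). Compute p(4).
p(4) = 0

A tropical monomial a ⊗ x^⊗i evaluates to a + i · x. Evaluating each term at x = 4:
  Term 0 contributes 0 + 0 · 4 = 0
  Term 1 contributes -1 + 1 · 4 = 3
  Term 2 contributes 3 + 2 · 4 = 11
p(4) = ⊕ of these = min[0, 3, 11] = 0.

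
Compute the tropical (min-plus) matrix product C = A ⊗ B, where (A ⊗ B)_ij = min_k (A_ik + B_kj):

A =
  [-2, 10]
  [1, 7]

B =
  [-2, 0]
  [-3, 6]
A ⊗ B =
  [-4, -2]
  [-1, 1]

Apply the min-plus product entry-by-entry:
  C[0][0] = min over k of (A[0][0] + B[0][0] = -2 + -2 = -4, A[0][1] + B[1][0] = 10 + -3 = 7) = -4 (attained at k = 0)
  C[0][1] = min over k of (A[0][0] + B[0][1] = -2 + 0 = -2, A[0][1] + B[1][1] = 10 + 6 = 16) = -2 (attained at k = 0)
  C[1][0] = min over k of (A[1][0] + B[0][0] = 1 + -2 = -1, A[1][1] + B[1][0] = 7 + -3 = 4) = -1 (attained at k = 0)
  C[1][1] = min over k of (A[1][0] + B[0][1] = 1 + 0 = 1, A[1][1] + B[1][1] = 7 + 6 = 13) = 1 (attained at k = 0)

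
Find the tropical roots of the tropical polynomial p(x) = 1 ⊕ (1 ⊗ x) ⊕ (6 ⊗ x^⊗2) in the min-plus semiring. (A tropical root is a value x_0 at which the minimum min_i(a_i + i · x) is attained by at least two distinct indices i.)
Roots: {-5, 0}

Each tropical root is a break point of the lower envelope of the lines y = a_i + i · x (there are 3 lines, with slopes 0, 1, ..., 2). Only the lines that attain the minimum somewhere contribute to roots; other lines are dominated. Here the surviving (envelope) indices are i = 2, i = 1, i = 0.
Intersections between consecutive envelope lines give the roots: for adjacent envelope indices i < j the intersection is x = (a_i − a_j) / (j − i). Reading off the sorted break points: {-5, 0}.
Verification: at each break x_0, at least two indices attain the minimum of min_i(a_i + i · x_0).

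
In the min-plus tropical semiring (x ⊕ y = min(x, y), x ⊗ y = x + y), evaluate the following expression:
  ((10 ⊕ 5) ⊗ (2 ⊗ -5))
((10 ⊕ 5) ⊗ (2 ⊗ -5)) = 2

Expand innermost to outermost. Recall ⊕ takes the minimum of its arguments and ⊗ takes their sum. Working out the expression ((10 ⊕ 5) ⊗ (2 ⊗ -5)) gives 2.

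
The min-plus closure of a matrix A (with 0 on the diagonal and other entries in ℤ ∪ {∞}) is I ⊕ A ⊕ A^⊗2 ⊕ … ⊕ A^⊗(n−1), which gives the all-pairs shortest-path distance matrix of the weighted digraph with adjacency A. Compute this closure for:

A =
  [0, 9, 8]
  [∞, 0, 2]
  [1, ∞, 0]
Closure =
  [0, 9, 8]
  [3, 0, 2]
  [1, 10, 0]

This is the Floyd-Warshall all-pairs shortest-path computation. For each intermediate vertex k = 0, 1, …, 2, update dist[i][j] ← min(dist[i][j], dist[i][k] + dist[k][j]). The final matrix gives, for each (i, j), the minimum total weight of any directed path from i to j (possibly empty when i = j).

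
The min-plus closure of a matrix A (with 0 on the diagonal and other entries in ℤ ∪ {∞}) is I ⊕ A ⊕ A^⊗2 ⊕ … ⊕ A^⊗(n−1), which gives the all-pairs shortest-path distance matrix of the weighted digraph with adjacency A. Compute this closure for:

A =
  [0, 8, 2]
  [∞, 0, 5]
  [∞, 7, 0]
Closure =
  [0, 8, 2]
  [∞, 0, 5]
  [∞, 7, 0]

This is the Floyd-Warshall all-pairs shortest-path computation. For each intermediate vertex k = 0, 1, …, 2, update dist[i][j] ← min(dist[i][j], dist[i][k] + dist[k][j]). The final matrix gives, for each (i, j), the minimum total weight of any directed path from i to j (possibly empty when i = j).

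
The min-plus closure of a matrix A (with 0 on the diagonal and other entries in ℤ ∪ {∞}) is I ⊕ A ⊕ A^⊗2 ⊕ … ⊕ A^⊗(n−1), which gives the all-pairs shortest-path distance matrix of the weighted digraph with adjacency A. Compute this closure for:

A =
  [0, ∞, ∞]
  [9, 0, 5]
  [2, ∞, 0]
Closure =
  [0, ∞, ∞]
  [7, 0, 5]
  [2, ∞, 0]

This is the Floyd-Warshall all-pairs shortest-path computation. For each intermediate vertex k = 0, 1, …, 2, update dist[i][j] ← min(dist[i][j], dist[i][k] + dist[k][j]). The final matrix gives, for each (i, j), the minimum total weight of any directed path from i to j (possibly empty when i = j).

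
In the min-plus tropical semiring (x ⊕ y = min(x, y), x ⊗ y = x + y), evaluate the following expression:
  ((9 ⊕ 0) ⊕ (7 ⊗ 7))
((9 ⊕ 0) ⊕ (7 ⊗ 7)) = 0

Expand innermost to outermost. Recall ⊕ takes the minimum of its arguments and ⊗ takes their sum. Working out the expression ((9 ⊕ 0) ⊕ (7 ⊗ 7)) gives 0.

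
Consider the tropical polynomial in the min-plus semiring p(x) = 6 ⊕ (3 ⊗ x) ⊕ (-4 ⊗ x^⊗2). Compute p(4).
p(4) = 4

A tropical monomial a ⊗ x^⊗i evaluates to a + i · x. Evaluating each term at x = 4:
  Term 0 contributes 6 + 0 · 4 = 6
  Term 1 contributes 3 + 1 · 4 = 7
  Term 2 contributes -4 + 2 · 4 = 4
p(4) = ⊕ of these = min[6, 7, 4] = 4.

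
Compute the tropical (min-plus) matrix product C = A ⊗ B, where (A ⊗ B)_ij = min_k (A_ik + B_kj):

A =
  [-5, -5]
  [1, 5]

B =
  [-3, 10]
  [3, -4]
A ⊗ B =
  [-8, -9]
  [-2, 1]

Apply the min-plus product entry-by-entry:
  C[0][0] = min over k of (A[0][0] + B[0][0] = -5 + -3 = -8, A[0][1] + B[1][0] = -5 + 3 = -2) = -8 (attained at k = 0)
  C[0][1] = min over k of (A[0][0] + B[0][1] = -5 + 10 = 5, A[0][1] + B[1][1] = -5 + -4 = -9) = -9 (attained at k = 1)
  C[1][0] = min over k of (A[1][0] + B[0][0] = 1 + -3 = -2, A[1][1] + B[1][0] = 5 + 3 = 8) = -2 (attained at k = 0)
  C[1][1] = min over k of (A[1][0] + B[0][1] = 1 + 10 = 11, A[1][1] + B[1][1] = 5 + -4 = 1) = 1 (attained at k = 1)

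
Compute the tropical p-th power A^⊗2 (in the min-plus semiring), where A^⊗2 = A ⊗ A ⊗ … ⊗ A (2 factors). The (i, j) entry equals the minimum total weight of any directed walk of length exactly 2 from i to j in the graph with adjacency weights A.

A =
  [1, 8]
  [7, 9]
A^⊗2 =
  [2, 9]
  [8, 15]

Each entry (A^⊗2)_ij equals the minimum over all length-2 walks i = v_0 → v_1 → … → v_2 = j of Σ_t A[v_t][v_{t+1}]. For example, for (i, j) = (0, 1) we minimise over 2 possible intermediate vertex sequences; the minimum is 9, attained along the walk 0 → 0 → 1.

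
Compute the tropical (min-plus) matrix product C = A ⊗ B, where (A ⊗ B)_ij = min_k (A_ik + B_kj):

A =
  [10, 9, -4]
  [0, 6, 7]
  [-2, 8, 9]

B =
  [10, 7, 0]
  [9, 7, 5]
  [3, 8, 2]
A ⊗ B =
  [-1, 4, -2]
  [10, 7, 0]
  [8, 5, -2]

Apply the min-plus product entry-by-entry:
  C[0][0] = min over k of (A[0][0] + B[0][0] = 10 + 10 = 20, A[0][1] + B[1][0] = 9 + 9 = 18, A[0][2] + B[2][0] = -4 + 3 = -1) = -1 (attained at k = 2)
  C[0][1] = min over k of (A[0][0] + B[0][1] = 10 + 7 = 17, A[0][1] + B[1][1] = 9 + 7 = 16, A[0][2] + B[2][1] = -4 + 8 = 4) = 4 (attained at k = 2)
  C[0][2] = min over k of (A[0][0] + B[0][2] = 10 + 0 = 10, A[0][1] + B[1][2] = 9 + 5 = 14, A[0][2] + B[2][2] = -4 + 2 = -2) = -2 (attained at k = 2)
  C[1][0] = min over k of (A[1][0] + B[0][0] = 0 + 10 = 10, A[1][1] + B[1][0] = 6 + 9 = 15, A[1][2] + B[2][0] = 7 + 3 = 10) = 10 (attained at k = 0)
  C[1][1] = min over k of (A[1][0] + B[0][1] = 0 + 7 = 7, A[1][1] + B[1][1] = 6 + 7 = 13, A[1][2] + B[2][1] = 7 + 8 = 15) = 7 (attained at k = 0)
  C[1][2] = min over k of (A[1][0] + B[0][2] = 0 + 0 = 0, A[1][1] + B[1][2] = 6 + 5 = 11, A[1][2] + B[2][2] = 7 + 2 = 9) = 0 (attained at k = 0)
  C[2][0] = min over k of (A[2][0] + B[0][0] = -2 + 10 = 8, A[2][1] + B[1][0] = 8 + 9 = 17, A[2][2] + B[2][0] = 9 + 3 = 12) = 8 (attained at k = 0)
  C[2][1] = min over k of (A[2][0] + B[0][1] = -2 + 7 = 5, A[2][1] + B[1][1] = 8 + 7 = 15, A[2][2] + B[2][1] = 9 + 8 = 17) = 5 (attained at k = 0)
  C[2][2] = min over k of (A[2][0] + B[0][2] = -2 + 0 = -2, A[2][1] + B[1][2] = 8 + 5 = 13, A[2][2] + B[2][2] = 9 + 2 = 11) = -2 (attained at k = 0)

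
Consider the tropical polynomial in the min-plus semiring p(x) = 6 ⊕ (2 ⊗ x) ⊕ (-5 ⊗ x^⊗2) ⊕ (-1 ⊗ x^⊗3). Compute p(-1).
p(-1) = -7

A tropical monomial a ⊗ x^⊗i evaluates to a + i · x. Evaluating each term at x = -1:
  Term 0 contributes 6 + 0 · -1 = 6
  Term 1 contributes 2 + 1 · -1 = 1
  Term 2 contributes -5 + 2 · -1 = -7
  Term 3 contributes -1 + 3 · -1 = -4
p(-1) = ⊕ of these = min[6, 1, -7, -4] = -7.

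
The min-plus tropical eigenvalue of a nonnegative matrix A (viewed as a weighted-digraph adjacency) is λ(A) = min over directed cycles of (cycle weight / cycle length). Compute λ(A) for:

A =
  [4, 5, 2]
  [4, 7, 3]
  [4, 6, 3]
λ(A) = 3

Enumerate directed cycles and compute their means (weight / length). Sample:
  cycle 0 → 0: weight = 4, length = 1, mean = 4/1 ≈ 4.000
  cycle 1 → 1: weight = 7, length = 1, mean = 7/1 ≈ 7.000
  cycle 2 → 2: weight = 3, length = 1, mean = 3/1 ≈ 3.000
  cycle 0 → 1 → 0: weight = 9, length = 2, mean = 9/2 ≈ 4.500
  cycle 0 → 2 → 0: weight = 6, length = 2, mean = 6/2 ≈ 3.000
  cycle 1 → 0 → 1: weight = 9, length = 2, mean = 9/2 ≈ 4.500
Minimum mean = 3.000, attained e.g. along the cycle 2 → 2 with weight 3 and length 1. So λ(A) = 3/1 = 3.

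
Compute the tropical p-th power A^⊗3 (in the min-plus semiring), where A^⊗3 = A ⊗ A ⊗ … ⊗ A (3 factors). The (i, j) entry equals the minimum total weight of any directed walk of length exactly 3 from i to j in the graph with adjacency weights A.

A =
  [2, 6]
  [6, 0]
A^⊗3 =
  [6, 6]
  [6, 0]

Each entry (A^⊗3)_ij equals the minimum over all length-3 walks i = v_0 → v_1 → … → v_3 = j of Σ_t A[v_t][v_{t+1}]. For example, for (i, j) = (0, 1) we minimise over 4 possible intermediate vertex sequences; the minimum is 6, attained along the walk 0 → 1 → 1 → 1.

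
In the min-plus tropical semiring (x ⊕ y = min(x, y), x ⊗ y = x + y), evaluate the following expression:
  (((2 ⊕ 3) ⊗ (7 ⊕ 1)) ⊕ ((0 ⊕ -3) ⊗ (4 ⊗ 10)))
(((2 ⊕ 3) ⊗ (7 ⊕ 1)) ⊕ ((0 ⊕ -3) ⊗ (4 ⊗ 10))) = 3

Expand innermost to outermost. Recall ⊕ takes the minimum of its arguments and ⊗ takes their sum. Working out the expression (((2 ⊕ 3) ⊗ (7 ⊕ 1)) ⊕ ((0 ⊕ -3) ⊗ (4 ⊗ 10))) gives 3.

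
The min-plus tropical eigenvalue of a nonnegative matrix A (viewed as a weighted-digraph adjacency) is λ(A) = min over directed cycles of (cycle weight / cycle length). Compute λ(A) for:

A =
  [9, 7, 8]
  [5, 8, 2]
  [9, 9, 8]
λ(A) = 11/2

Enumerate directed cycles and compute their means (weight / length). Sample:
  cycle 0 → 0: weight = 9, length = 1, mean = 9/1 ≈ 9.000
  cycle 1 → 1: weight = 8, length = 1, mean = 8/1 ≈ 8.000
  cycle 2 → 2: weight = 8, length = 1, mean = 8/1 ≈ 8.000
  cycle 0 → 1 → 0: weight = 12, length = 2, mean = 12/2 ≈ 6.000
  cycle 0 → 2 → 0: weight = 17, length = 2, mean = 17/2 ≈ 8.500
  cycle 1 → 0 → 1: weight = 12, length = 2, mean = 12/2 ≈ 6.000
Minimum mean = 5.500, attained e.g. along the cycle 1 → 2 → 1 with weight 11 and length 2. So λ(A) = 11/2 = 11/2.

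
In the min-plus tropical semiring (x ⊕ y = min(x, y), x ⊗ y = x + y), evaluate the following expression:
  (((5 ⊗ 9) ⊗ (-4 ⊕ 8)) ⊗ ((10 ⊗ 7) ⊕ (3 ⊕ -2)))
(((5 ⊗ 9) ⊗ (-4 ⊕ 8)) ⊗ ((10 ⊗ 7) ⊕ (3 ⊕ -2))) = 8

Expand innermost to outermost. Recall ⊕ takes the minimum of its arguments and ⊗ takes their sum. Working out the expression (((5 ⊗ 9) ⊗ (-4 ⊕ 8)) ⊗ ((10 ⊗ 7) ⊕ (3 ⊕ -2))) gives 8.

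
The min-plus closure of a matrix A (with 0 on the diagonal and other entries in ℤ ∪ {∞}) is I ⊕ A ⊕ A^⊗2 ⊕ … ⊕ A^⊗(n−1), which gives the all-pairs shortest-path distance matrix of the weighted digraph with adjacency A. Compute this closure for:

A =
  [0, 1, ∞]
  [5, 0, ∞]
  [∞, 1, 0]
Closure =
  [0, 1, ∞]
  [5, 0, ∞]
  [6, 1, 0]

This is the Floyd-Warshall all-pairs shortest-path computation. For each intermediate vertex k = 0, 1, …, 2, update dist[i][j] ← min(dist[i][j], dist[i][k] + dist[k][j]). The final matrix gives, for each (i, j), the minimum total weight of any directed path from i to j (possibly empty when i = j).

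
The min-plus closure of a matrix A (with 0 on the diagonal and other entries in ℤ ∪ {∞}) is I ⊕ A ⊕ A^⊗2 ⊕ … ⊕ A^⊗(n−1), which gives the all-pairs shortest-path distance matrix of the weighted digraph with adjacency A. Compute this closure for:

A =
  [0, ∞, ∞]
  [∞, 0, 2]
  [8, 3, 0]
Closure =
  [0, ∞, ∞]
  [10, 0, 2]
  [8, 3, 0]

This is the Floyd-Warshall all-pairs shortest-path computation. For each intermediate vertex k = 0, 1, …, 2, update dist[i][j] ← min(dist[i][j], dist[i][k] + dist[k][j]). The final matrix gives, for each (i, j), the minimum total weight of any directed path from i to j (possibly empty when i = j).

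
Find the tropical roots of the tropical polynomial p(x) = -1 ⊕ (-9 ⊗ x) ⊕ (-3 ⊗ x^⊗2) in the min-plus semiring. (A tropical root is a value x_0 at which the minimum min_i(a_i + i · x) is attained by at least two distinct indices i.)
Roots: {-6, 8}

Each tropical root is a break point of the lower envelope of the lines y = a_i + i · x (there are 3 lines, with slopes 0, 1, ..., 2). Only the lines that attain the minimum somewhere contribute to roots; other lines are dominated. Here the surviving (envelope) indices are i = 2, i = 1, i = 0.
Intersections between consecutive envelope lines give the roots: for adjacent envelope indices i < j the intersection is x = (a_i − a_j) / (j − i). Reading off the sorted break points: {-6, 8}.
Verification: at each break x_0, at least two indices attain the minimum of min_i(a_i + i · x_0).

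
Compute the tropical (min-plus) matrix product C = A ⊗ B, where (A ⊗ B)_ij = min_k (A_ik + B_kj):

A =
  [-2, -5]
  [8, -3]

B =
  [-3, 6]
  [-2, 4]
A ⊗ B =
  [-7, -1]
  [-5, 1]

Apply the min-plus product entry-by-entry:
  C[0][0] = min over k of (A[0][0] + B[0][0] = -2 + -3 = -5, A[0][1] + B[1][0] = -5 + -2 = -7) = -7 (attained at k = 1)
  C[0][1] = min over k of (A[0][0] + B[0][1] = -2 + 6 = 4, A[0][1] + B[1][1] = -5 + 4 = -1) = -1 (attained at k = 1)
  C[1][0] = min over k of (A[1][0] + B[0][0] = 8 + -3 = 5, A[1][1] + B[1][0] = -3 + -2 = -5) = -5 (attained at k = 1)
  C[1][1] = min over k of (A[1][0] + B[0][1] = 8 + 6 = 14, A[1][1] + B[1][1] = -3 + 4 = 1) = 1 (attained at k = 1)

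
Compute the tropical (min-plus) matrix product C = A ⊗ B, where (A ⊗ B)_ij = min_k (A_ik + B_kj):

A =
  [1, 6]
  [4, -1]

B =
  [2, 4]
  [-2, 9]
A ⊗ B =
  [3, 5]
  [-3, 8]

Apply the min-plus product entry-by-entry:
  C[0][0] = min over k of (A[0][0] + B[0][0] = 1 + 2 = 3, A[0][1] + B[1][0] = 6 + -2 = 4) = 3 (attained at k = 0)
  C[0][1] = min over k of (A[0][0] + B[0][1] = 1 + 4 = 5, A[0][1] + B[1][1] = 6 + 9 = 15) = 5 (attained at k = 0)
  C[1][0] = min over k of (A[1][0] + B[0][0] = 4 + 2 = 6, A[1][1] + B[1][0] = -1 + -2 = -3) = -3 (attained at k = 1)
  C[1][1] = min over k of (A[1][0] + B[0][1] = 4 + 4 = 8, A[1][1] + B[1][1] = -1 + 9 = 8) = 8 (attained at k = 0)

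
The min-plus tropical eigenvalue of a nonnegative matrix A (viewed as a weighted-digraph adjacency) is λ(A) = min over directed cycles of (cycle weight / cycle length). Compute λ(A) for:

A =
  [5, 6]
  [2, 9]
λ(A) = 4

Enumerate directed cycles and compute their means (weight / length). Sample:
  cycle 0 → 0: weight = 5, length = 1, mean = 5/1 ≈ 5.000
  cycle 1 → 1: weight = 9, length = 1, mean = 9/1 ≈ 9.000
  cycle 0 → 1 → 0: weight = 8, length = 2, mean = 8/2 ≈ 4.000
  cycle 1 → 0 → 1: weight = 8, length = 2, mean = 8/2 ≈ 4.000
Minimum mean = 4.000, attained e.g. along the cycle 0 → 1 → 0 with weight 8 and length 2. So λ(A) = 8/2 = 4.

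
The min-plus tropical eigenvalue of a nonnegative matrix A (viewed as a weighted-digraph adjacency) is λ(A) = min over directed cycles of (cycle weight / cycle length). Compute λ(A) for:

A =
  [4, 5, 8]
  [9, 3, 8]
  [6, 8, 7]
λ(A) = 3

Enumerate directed cycles and compute their means (weight / length). Sample:
  cycle 0 → 0: weight = 4, length = 1, mean = 4/1 ≈ 4.000
  cycle 1 → 1: weight = 3, length = 1, mean = 3/1 ≈ 3.000
  cycle 2 → 2: weight = 7, length = 1, mean = 7/1 ≈ 7.000
  cycle 0 → 1 → 0: weight = 14, length = 2, mean = 14/2 ≈ 7.000
  cycle 0 → 2 → 0: weight = 14, length = 2, mean = 14/2 ≈ 7.000
  cycle 1 → 0 → 1: weight = 14, length = 2, mean = 14/2 ≈ 7.000
Minimum mean = 3.000, attained e.g. along the cycle 1 → 1 with weight 3 and length 1. So λ(A) = 3/1 = 3.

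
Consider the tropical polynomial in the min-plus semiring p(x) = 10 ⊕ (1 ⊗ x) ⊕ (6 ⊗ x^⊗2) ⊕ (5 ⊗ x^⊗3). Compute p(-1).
p(-1) = 0

A tropical monomial a ⊗ x^⊗i evaluates to a + i · x. Evaluating each term at x = -1:
  Term 0 contributes 10 + 0 · -1 = 10
  Term 1 contributes 1 + 1 · -1 = 0
  Term 2 contributes 6 + 2 · -1 = 4
  Term 3 contributes 5 + 3 · -1 = 2
p(-1) = ⊕ of these = min[10, 0, 4, 2] = 0.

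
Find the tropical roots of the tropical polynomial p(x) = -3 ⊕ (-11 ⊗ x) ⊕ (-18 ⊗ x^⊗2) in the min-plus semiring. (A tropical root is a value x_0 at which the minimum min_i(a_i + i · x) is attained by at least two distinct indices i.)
Roots: {7, 8}

Each tropical root is a break point of the lower envelope of the lines y = a_i + i · x (there are 3 lines, with slopes 0, 1, ..., 2). Only the lines that attain the minimum somewhere contribute to roots; other lines are dominated. Here the surviving (envelope) indices are i = 2, i = 1, i = 0.
Intersections between consecutive envelope lines give the roots: for adjacent envelope indices i < j the intersection is x = (a_i − a_j) / (j − i). Reading off the sorted break points: {7, 8}.
Verification: at each break x_0, at least two indices attain the minimum of min_i(a_i + i · x_0).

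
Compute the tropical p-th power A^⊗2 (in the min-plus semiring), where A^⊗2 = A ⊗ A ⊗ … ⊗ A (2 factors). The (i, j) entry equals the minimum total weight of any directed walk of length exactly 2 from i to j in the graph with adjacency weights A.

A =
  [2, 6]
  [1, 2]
A^⊗2 =
  [4, 8]
  [3, 4]

Each entry (A^⊗2)_ij equals the minimum over all length-2 walks i = v_0 → v_1 → … → v_2 = j of Σ_t A[v_t][v_{t+1}]. For example, for (i, j) = (0, 1) we minimise over 2 possible intermediate vertex sequences; the minimum is 8, attained along the walk 0 → 0 → 1.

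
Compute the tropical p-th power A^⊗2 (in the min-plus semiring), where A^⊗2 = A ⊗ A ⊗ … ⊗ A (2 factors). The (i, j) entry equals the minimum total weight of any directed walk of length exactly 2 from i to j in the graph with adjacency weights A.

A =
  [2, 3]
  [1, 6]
A^⊗2 =
  [4, 5]
  [3, 4]

Each entry (A^⊗2)_ij equals the minimum over all length-2 walks i = v_0 → v_1 → … → v_2 = j of Σ_t A[v_t][v_{t+1}]. For example, for (i, j) = (0, 1) we minimise over 2 possible intermediate vertex sequences; the minimum is 5, attained along the walk 0 → 0 → 1.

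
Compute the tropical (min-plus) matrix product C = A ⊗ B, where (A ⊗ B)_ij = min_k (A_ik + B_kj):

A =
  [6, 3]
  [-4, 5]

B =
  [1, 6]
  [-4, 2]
A ⊗ B =
  [-1, 5]
  [-3, 2]

Apply the min-plus product entry-by-entry:
  C[0][0] = min over k of (A[0][0] + B[0][0] = 6 + 1 = 7, A[0][1] + B[1][0] = 3 + -4 = -1) = -1 (attained at k = 1)
  C[0][1] = min over k of (A[0][0] + B[0][1] = 6 + 6 = 12, A[0][1] + B[1][1] = 3 + 2 = 5) = 5 (attained at k = 1)
  C[1][0] = min over k of (A[1][0] + B[0][0] = -4 + 1 = -3, A[1][1] + B[1][0] = 5 + -4 = 1) = -3 (attained at k = 0)
  C[1][1] = min over k of (A[1][0] + B[0][1] = -4 + 6 = 2, A[1][1] + B[1][1] = 5 + 2 = 7) = 2 (attained at k = 0)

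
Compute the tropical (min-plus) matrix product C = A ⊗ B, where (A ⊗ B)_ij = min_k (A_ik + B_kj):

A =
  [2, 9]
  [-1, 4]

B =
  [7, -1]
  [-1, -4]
A ⊗ B =
  [8, 1]
  [3, -2]

Apply the min-plus product entry-by-entry:
  C[0][0] = min over k of (A[0][0] + B[0][0] = 2 + 7 = 9, A[0][1] + B[1][0] = 9 + -1 = 8) = 8 (attained at k = 1)
  C[0][1] = min over k of (A[0][0] + B[0][1] = 2 + -1 = 1, A[0][1] + B[1][1] = 9 + -4 = 5) = 1 (attained at k = 0)
  C[1][0] = min over k of (A[1][0] + B[0][0] = -1 + 7 = 6, A[1][1] + B[1][0] = 4 + -1 = 3) = 3 (attained at k = 1)
  C[1][1] = min over k of (A[1][0] + B[0][1] = -1 + -1 = -2, A[1][1] + B[1][1] = 4 + -4 = 0) = -2 (attained at k = 0)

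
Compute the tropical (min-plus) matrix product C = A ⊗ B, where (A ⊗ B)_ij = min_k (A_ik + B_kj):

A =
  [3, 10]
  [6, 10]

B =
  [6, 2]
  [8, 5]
A ⊗ B =
  [9, 5]
  [12, 8]

Apply the min-plus product entry-by-entry:
  C[0][0] = min over k of (A[0][0] + B[0][0] = 3 + 6 = 9, A[0][1] + B[1][0] = 10 + 8 = 18) = 9 (attained at k = 0)
  C[0][1] = min over k of (A[0][0] + B[0][1] = 3 + 2 = 5, A[0][1] + B[1][1] = 10 + 5 = 15) = 5 (attained at k = 0)
  C[1][0] = min over k of (A[1][0] + B[0][0] = 6 + 6 = 12, A[1][1] + B[1][0] = 10 + 8 = 18) = 12 (attained at k = 0)
  C[1][1] = min over k of (A[1][0] + B[0][1] = 6 + 2 = 8, A[1][1] + B[1][1] = 10 + 5 = 15) = 8 (attained at k = 0)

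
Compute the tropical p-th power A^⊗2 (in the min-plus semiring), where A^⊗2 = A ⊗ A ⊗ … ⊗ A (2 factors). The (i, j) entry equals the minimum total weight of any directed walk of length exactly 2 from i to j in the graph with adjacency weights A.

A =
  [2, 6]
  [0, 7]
A^⊗2 =
  [4, 8]
  [2, 6]

Each entry (A^⊗2)_ij equals the minimum over all length-2 walks i = v_0 → v_1 → … → v_2 = j of Σ_t A[v_t][v_{t+1}]. For example, for (i, j) = (0, 1) we minimise over 2 possible intermediate vertex sequences; the minimum is 8, attained along the walk 0 → 0 → 1.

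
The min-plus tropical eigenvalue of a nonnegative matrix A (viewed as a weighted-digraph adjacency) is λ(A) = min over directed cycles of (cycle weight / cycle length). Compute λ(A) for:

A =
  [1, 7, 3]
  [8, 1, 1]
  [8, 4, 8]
λ(A) = 1

Enumerate directed cycles and compute their means (weight / length). Sample:
  cycle 0 → 0: weight = 1, length = 1, mean = 1/1 ≈ 1.000
  cycle 1 → 1: weight = 1, length = 1, mean = 1/1 ≈ 1.000
  cycle 2 → 2: weight = 8, length = 1, mean = 8/1 ≈ 8.000
  cycle 0 → 1 → 0: weight = 15, length = 2, mean = 15/2 ≈ 7.500
  cycle 0 → 2 → 0: weight = 11, length = 2, mean = 11/2 ≈ 5.500
  cycle 1 → 0 → 1: weight = 15, length = 2, mean = 15/2 ≈ 7.500
Minimum mean = 1.000, attained e.g. along the cycle 0 → 0 with weight 1 and length 1. So λ(A) = 1/1 = 1.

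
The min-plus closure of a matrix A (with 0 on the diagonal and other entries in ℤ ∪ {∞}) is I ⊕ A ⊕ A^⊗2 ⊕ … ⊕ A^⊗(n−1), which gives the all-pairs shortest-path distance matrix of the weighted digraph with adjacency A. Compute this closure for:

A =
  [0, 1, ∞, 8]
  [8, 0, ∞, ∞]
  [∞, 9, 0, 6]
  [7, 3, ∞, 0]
Closure =
  [0, 1, ∞, 8]
  [8, 0, ∞, 16]
  [13, 9, 0, 6]
  [7, 3, ∞, 0]

This is the Floyd-Warshall all-pairs shortest-path computation. For each intermediate vertex k = 0, 1, …, 3, update dist[i][j] ← min(dist[i][j], dist[i][k] + dist[k][j]). The final matrix gives, for each (i, j), the minimum total weight of any directed path from i to j (possibly empty when i = j).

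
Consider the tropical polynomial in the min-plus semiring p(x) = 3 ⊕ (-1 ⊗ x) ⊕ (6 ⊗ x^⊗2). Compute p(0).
p(0) = -1

A tropical monomial a ⊗ x^⊗i evaluates to a + i · x. Evaluating each term at x = 0:
  Term 0 contributes 3 + 0 · 0 = 3
  Term 1 contributes -1 + 1 · 0 = -1
  Term 2 contributes 6 + 2 · 0 = 6
p(0) = ⊕ of these = min[3, -1, 6] = -1.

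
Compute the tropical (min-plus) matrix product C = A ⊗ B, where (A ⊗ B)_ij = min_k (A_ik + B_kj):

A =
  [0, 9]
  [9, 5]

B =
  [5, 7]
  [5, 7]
A ⊗ B =
  [5, 7]
  [10, 12]

Apply the min-plus product entry-by-entry:
  C[0][0] = min over k of (A[0][0] + B[0][0] = 0 + 5 = 5, A[0][1] + B[1][0] = 9 + 5 = 14) = 5 (attained at k = 0)
  C[0][1] = min over k of (A[0][0] + B[0][1] = 0 + 7 = 7, A[0][1] + B[1][1] = 9 + 7 = 16) = 7 (attained at k = 0)
  C[1][0] = min over k of (A[1][0] + B[0][0] = 9 + 5 = 14, A[1][1] + B[1][0] = 5 + 5 = 10) = 10 (attained at k = 1)
  C[1][1] = min over k of (A[1][0] + B[0][1] = 9 + 7 = 16, A[1][1] + B[1][1] = 5 + 7 = 12) = 12 (attained at k = 1)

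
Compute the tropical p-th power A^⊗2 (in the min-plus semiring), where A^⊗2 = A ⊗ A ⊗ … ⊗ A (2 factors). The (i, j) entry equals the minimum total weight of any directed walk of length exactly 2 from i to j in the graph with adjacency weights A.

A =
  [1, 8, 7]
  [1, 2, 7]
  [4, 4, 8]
A^⊗2 =
  [2, 9, 8]
  [2, 4, 8]
  [5, 6, 11]

Each entry (A^⊗2)_ij equals the minimum over all length-2 walks i = v_0 → v_1 → … → v_2 = j of Σ_t A[v_t][v_{t+1}]. For example, for (i, j) = (0, 2) we minimise over 3 possible intermediate vertex sequences; the minimum is 8, attained along the walk 0 → 0 → 2.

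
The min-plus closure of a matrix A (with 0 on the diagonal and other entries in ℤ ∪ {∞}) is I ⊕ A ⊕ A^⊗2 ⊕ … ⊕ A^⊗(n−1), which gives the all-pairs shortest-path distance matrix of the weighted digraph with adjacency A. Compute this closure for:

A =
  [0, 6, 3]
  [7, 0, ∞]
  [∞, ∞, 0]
Closure =
  [0, 6, 3]
  [7, 0, 10]
  [∞, ∞, 0]

This is the Floyd-Warshall all-pairs shortest-path computation. For each intermediate vertex k = 0, 1, …, 2, update dist[i][j] ← min(dist[i][j], dist[i][k] + dist[k][j]). The final matrix gives, for each (i, j), the minimum total weight of any directed path from i to j (possibly empty when i = j).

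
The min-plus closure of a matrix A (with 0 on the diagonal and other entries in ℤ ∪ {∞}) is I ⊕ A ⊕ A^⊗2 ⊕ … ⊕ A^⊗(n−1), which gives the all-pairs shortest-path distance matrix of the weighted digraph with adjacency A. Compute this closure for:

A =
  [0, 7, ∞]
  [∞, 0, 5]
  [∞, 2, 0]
Closure =
  [0, 7, 12]
  [∞, 0, 5]
  [∞, 2, 0]

This is the Floyd-Warshall all-pairs shortest-path computation. For each intermediate vertex k = 0, 1, …, 2, update dist[i][j] ← min(dist[i][j], dist[i][k] + dist[k][j]). The final matrix gives, for each (i, j), the minimum total weight of any directed path from i to j (possibly empty when i = j).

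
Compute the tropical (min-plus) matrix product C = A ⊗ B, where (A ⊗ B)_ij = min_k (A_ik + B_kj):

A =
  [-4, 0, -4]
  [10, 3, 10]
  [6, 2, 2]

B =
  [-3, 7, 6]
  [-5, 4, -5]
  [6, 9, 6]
A ⊗ B =
  [-7, 3, -5]
  [-2, 7, -2]
  [-3, 6, -3]

Apply the min-plus product entry-by-entry:
  C[0][0] = min over k of (A[0][0] + B[0][0] = -4 + -3 = -7, A[0][1] + B[1][0] = 0 + -5 = -5, A[0][2] + B[2][0] = -4 + 6 = 2) = -7 (attained at k = 0)
  C[0][1] = min over k of (A[0][0] + B[0][1] = -4 + 7 = 3, A[0][1] + B[1][1] = 0 + 4 = 4, A[0][2] + B[2][1] = -4 + 9 = 5) = 3 (attained at k = 0)
  C[0][2] = min over k of (A[0][0] + B[0][2] = -4 + 6 = 2, A[0][1] + B[1][2] = 0 + -5 = -5, A[0][2] + B[2][2] = -4 + 6 = 2) = -5 (attained at k = 1)
  C[1][0] = min over k of (A[1][0] + B[0][0] = 10 + -3 = 7, A[1][1] + B[1][0] = 3 + -5 = -2, A[1][2] + B[2][0] = 10 + 6 = 16) = -2 (attained at k = 1)
  C[1][1] = min over k of (A[1][0] + B[0][1] = 10 + 7 = 17, A[1][1] + B[1][1] = 3 + 4 = 7, A[1][2] + B[2][1] = 10 + 9 = 19) = 7 (attained at k = 1)
  C[1][2] = min over k of (A[1][0] + B[0][2] = 10 + 6 = 16, A[1][1] + B[1][2] = 3 + -5 = -2, A[1][2] + B[2][2] = 10 + 6 = 16) = -2 (attained at k = 1)
  C[2][0] = min over k of (A[2][0] + B[0][0] = 6 + -3 = 3, A[2][1] + B[1][0] = 2 + -5 = -3, A[2][2] + B[2][0] = 2 + 6 = 8) = -3 (attained at k = 1)
  C[2][1] = min over k of (A[2][0] + B[0][1] = 6 + 7 = 13, A[2][1] + B[1][1] = 2 + 4 = 6, A[2][2] + B[2][1] = 2 + 9 = 11) = 6 (attained at k = 1)
  C[2][2] = min over k of (A[2][0] + B[0][2] = 6 + 6 = 12, A[2][1] + B[1][2] = 2 + -5 = -3, A[2][2] + B[2][2] = 2 + 6 = 8) = -3 (attained at k = 1)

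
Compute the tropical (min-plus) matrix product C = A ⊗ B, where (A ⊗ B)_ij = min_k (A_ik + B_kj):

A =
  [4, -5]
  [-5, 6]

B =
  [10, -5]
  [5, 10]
A ⊗ B =
  [0, -1]
  [5, -10]

Apply the min-plus product entry-by-entry:
  C[0][0] = min over k of (A[0][0] + B[0][0] = 4 + 10 = 14, A[0][1] + B[1][0] = -5 + 5 = 0) = 0 (attained at k = 1)
  C[0][1] = min over k of (A[0][0] + B[0][1] = 4 + -5 = -1, A[0][1] + B[1][1] = -5 + 10 = 5) = -1 (attained at k = 0)
  C[1][0] = min over k of (A[1][0] + B[0][0] = -5 + 10 = 5, A[1][1] + B[1][0] = 6 + 5 = 11) = 5 (attained at k = 0)
  C[1][1] = min over k of (A[1][0] + B[0][1] = -5 + -5 = -10, A[1][1] + B[1][1] = 6 + 10 = 16) = -10 (attained at k = 0)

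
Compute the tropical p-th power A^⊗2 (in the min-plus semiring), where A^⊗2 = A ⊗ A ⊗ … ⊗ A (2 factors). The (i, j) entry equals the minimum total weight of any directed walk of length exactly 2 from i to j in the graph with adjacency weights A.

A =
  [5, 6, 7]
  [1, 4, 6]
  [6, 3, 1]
A^⊗2 =
  [7, 10, 8]
  [5, 7, 7]
  [4, 4, 2]

Each entry (A^⊗2)_ij equals the minimum over all length-2 walks i = v_0 → v_1 → … → v_2 = j of Σ_t A[v_t][v_{t+1}]. For example, for (i, j) = (0, 2) we minimise over 3 possible intermediate vertex sequences; the minimum is 8, attained along the walk 0 → 2 → 2.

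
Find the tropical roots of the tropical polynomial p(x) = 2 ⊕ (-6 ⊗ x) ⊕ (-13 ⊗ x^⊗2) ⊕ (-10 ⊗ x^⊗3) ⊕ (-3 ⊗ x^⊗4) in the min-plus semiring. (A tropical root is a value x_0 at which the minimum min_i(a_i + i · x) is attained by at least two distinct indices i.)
Roots: {-7, -3, 7, 8}

Each tropical root is a break point of the lower envelope of the lines y = a_i + i · x (there are 5 lines, with slopes 0, 1, ..., 4). Only the lines that attain the minimum somewhere contribute to roots; other lines are dominated. Here the surviving (envelope) indices are i = 4, i = 3, i = 2, i = 1, i = 0.
Intersections between consecutive envelope lines give the roots: for adjacent envelope indices i < j the intersection is x = (a_i − a_j) / (j − i). Reading off the sorted break points: {-7, -3, 7, 8}.
Verification: at each break x_0, at least two indices attain the minimum of min_i(a_i + i · x_0).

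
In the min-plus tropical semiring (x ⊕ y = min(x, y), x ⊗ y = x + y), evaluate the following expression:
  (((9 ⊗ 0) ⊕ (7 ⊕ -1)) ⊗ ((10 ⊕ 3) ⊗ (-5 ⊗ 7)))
(((9 ⊗ 0) ⊕ (7 ⊕ -1)) ⊗ ((10 ⊕ 3) ⊗ (-5 ⊗ 7))) = 4

Expand innermost to outermost. Recall ⊕ takes the minimum of its arguments and ⊗ takes their sum. Working out the expression (((9 ⊗ 0) ⊕ (7 ⊕ -1)) ⊗ ((10 ⊕ 3) ⊗ (-5 ⊗ 7))) gives 4.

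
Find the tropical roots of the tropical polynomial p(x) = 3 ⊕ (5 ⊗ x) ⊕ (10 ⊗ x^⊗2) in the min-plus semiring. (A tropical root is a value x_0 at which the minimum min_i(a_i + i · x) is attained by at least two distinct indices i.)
Roots: {-5, -2}

Each tropical root is a break point of the lower envelope of the lines y = a_i + i · x (there are 3 lines, with slopes 0, 1, ..., 2). Only the lines that attain the minimum somewhere contribute to roots; other lines are dominated. Here the surviving (envelope) indices are i = 2, i = 1, i = 0.
Intersections between consecutive envelope lines give the roots: for adjacent envelope indices i < j the intersection is x = (a_i − a_j) / (j − i). Reading off the sorted break points: {-5, -2}.
Verification: at each break x_0, at least two indices attain the minimum of min_i(a_i + i · x_0).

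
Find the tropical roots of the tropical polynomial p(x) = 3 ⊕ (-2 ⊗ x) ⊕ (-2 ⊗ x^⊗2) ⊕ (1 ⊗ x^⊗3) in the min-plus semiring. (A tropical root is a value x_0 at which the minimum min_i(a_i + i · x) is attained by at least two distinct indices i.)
Roots: {-3, 0, 5}

Each tropical root is a break point of the lower envelope of the lines y = a_i + i · x (there are 4 lines, with slopes 0, 1, ..., 3). Only the lines that attain the minimum somewhere contribute to roots; other lines are dominated. Here the surviving (envelope) indices are i = 3, i = 2, i = 1, i = 0.
Intersections between consecutive envelope lines give the roots: for adjacent envelope indices i < j the intersection is x = (a_i − a_j) / (j − i). Reading off the sorted break points: {-3, 0, 5}.
Verification: at each break x_0, at least two indices attain the minimum of min_i(a_i + i · x_0).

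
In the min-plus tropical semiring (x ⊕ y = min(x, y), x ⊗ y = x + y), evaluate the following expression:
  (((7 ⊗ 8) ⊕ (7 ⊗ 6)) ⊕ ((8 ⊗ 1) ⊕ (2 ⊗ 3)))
(((7 ⊗ 8) ⊕ (7 ⊗ 6)) ⊕ ((8 ⊗ 1) ⊕ (2 ⊗ 3))) = 5

Expand innermost to outermost. Recall ⊕ takes the minimum of its arguments and ⊗ takes their sum. Working out the expression (((7 ⊗ 8) ⊕ (7 ⊗ 6)) ⊕ ((8 ⊗ 1) ⊕ (2 ⊗ 3))) gives 5.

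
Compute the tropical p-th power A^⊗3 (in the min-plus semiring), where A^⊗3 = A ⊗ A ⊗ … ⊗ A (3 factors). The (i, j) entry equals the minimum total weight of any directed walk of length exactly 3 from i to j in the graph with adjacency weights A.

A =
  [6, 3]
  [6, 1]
A^⊗3 =
  [10, 5]
  [8, 3]

Each entry (A^⊗3)_ij equals the minimum over all length-3 walks i = v_0 → v_1 → … → v_3 = j of Σ_t A[v_t][v_{t+1}]. For example, for (i, j) = (0, 1) we minimise over 4 possible intermediate vertex sequences; the minimum is 5, attained along the walk 0 → 1 → 1 → 1.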